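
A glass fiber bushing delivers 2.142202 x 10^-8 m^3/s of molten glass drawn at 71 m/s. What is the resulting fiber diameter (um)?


Cross-sectional area from continuity:
  A = Q / v = 2.142202 x 10^-8 / 71 = 3.017186 x 10^-10 m^2
Diameter from circular cross-section:
  d = sqrt(4A / pi) * 10^6 (m -> um)
  d = sqrt(4 * 3.017186 x 10^-10 / pi) * 10^6 = 19.6 um

19.6 um


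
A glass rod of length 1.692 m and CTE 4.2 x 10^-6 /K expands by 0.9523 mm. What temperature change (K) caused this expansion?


Rearrange dL = alpha * L0 * dT for dT:
  dT = dL / (alpha * L0)
  dL (m) = 0.9523 / 1000 = 0.0009523
  dT = 0.0009523 / ((4.2 x 10^-6) * 1.692) = 134.0 K

134.0 K


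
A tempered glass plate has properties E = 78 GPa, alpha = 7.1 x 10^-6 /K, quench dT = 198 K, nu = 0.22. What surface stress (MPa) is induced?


Tempering stress: sigma = E * alpha * dT / (1 - nu)
  E (MPa) = 78 * 1000 = 78000
  Numerator = 78000 * (7.1 x 10^-6) * 198 = 109.6524
  Denominator = 1 - 0.22 = 0.78
  sigma = 109.6524 / 0.78 = 140.6 MPa

140.6 MPa


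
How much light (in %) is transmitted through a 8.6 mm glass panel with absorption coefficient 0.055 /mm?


Beer-Lambert law: T = exp(-alpha * thickness)
  exponent = -0.055 * 8.6 = -0.473
  T = exp(-0.473) = 0.6231
  Percentage = 0.6231 * 100 = 62.31%

62.31%


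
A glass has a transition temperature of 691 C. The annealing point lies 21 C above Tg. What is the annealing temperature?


The annealing temperature is Tg plus the offset:
  T_anneal = 691 + 21 = 712 C

712 C


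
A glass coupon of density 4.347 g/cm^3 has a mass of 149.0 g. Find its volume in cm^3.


Rearrange rho = m / V:
  V = m / rho
  V = 149.0 / 4.347 = 34.277 cm^3

34.277 cm^3


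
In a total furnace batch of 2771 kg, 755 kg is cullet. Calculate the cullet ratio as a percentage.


Cullet ratio = (cullet mass / total batch mass) * 100
  Ratio = 755 / 2771 * 100 = 27.25%

27.25%


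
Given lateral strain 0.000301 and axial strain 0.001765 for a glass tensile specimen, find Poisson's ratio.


Poisson's ratio: nu = lateral strain / axial strain
  nu = 0.000301 / 0.001765 = 0.1705

0.1705


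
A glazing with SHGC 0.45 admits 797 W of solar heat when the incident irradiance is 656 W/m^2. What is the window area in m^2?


Rearrange Q = Area * SHGC * Irradiance:
  Area = Q / (SHGC * Irradiance)
  Area = 797 / (0.45 * 656) = 2.7 m^2

2.7 m^2


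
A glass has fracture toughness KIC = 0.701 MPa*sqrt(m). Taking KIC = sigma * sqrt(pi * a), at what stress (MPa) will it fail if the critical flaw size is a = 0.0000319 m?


Rearrange KIC = sigma * sqrt(pi * a):
  sigma = KIC / sqrt(pi * a)
  sqrt(pi * 0.0000319) = 0.010011
  sigma = 0.701 / 0.010011 = 70.02 MPa

70.02 MPa


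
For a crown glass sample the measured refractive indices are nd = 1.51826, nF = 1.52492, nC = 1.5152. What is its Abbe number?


Abbe number formula: Vd = (nd - 1) / (nF - nC)
  nd - 1 = 1.51826 - 1 = 0.51826
  nF - nC = 1.52492 - 1.5152 = 0.00972
  Vd = 0.51826 / 0.00972 = 53.32

53.32


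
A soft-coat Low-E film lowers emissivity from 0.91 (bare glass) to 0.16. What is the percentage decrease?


Percentage reduction = (1 - coated/uncoated) * 100
  Ratio = 0.16 / 0.91 = 0.1758
  Reduction = (1 - 0.1758) * 100 = 82.4%

82.4%


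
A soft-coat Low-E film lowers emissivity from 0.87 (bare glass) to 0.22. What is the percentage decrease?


Percentage reduction = (1 - coated/uncoated) * 100
  Ratio = 0.22 / 0.87 = 0.2529
  Reduction = (1 - 0.2529) * 100 = 74.7%

74.7%


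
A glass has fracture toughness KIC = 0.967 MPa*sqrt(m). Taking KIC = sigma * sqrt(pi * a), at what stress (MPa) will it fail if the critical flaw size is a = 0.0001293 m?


Rearrange KIC = sigma * sqrt(pi * a):
  sigma = KIC / sqrt(pi * a)
  sqrt(pi * 0.0001293) = 0.020155
  sigma = 0.967 / 0.020155 = 47.98 MPa

47.98 MPa


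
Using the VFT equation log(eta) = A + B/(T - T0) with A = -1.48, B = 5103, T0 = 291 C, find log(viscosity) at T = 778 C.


VFT equation: log(eta) = A + B / (T - T0)
  T - T0 = 778 - 291 = 487
  B / (T - T0) = 5103 / 487 = 10.478
  log(eta) = -1.48 + 10.478 = 8.998

8.998


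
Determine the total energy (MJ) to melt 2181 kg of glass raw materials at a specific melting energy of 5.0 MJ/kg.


Total energy = mass * specific energy
  E = 2181 * 5.0 = 10905 MJ

10905 MJ


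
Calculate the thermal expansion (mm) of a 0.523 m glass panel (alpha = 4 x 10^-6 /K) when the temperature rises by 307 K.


Thermal expansion formula: dL = alpha * L0 * dT
  dL = (4 x 10^-6) * 0.523 * 307 = 0.00064224 m
Convert to mm: 0.00064224 * 1000 = 0.6422 mm

0.6422 mm


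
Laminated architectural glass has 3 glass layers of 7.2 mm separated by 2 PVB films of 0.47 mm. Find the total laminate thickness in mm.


Total thickness = glass contribution + PVB contribution
  Glass: 3 * 7.2 = 21.6 mm
  PVB: 2 * 0.47 = 0.94 mm
  Total = 21.6 + 0.94 = 22.54 mm

22.54 mm


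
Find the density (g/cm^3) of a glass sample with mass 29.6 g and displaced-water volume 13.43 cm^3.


Use the definition of density:
  rho = mass / volume
  rho = 29.6 / 13.43 = 2.204 g/cm^3

2.204 g/cm^3


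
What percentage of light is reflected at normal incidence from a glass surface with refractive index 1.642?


Fresnel reflectance at normal incidence:
  R = ((n - 1)/(n + 1))^2
  (n - 1)/(n + 1) = (1.642 - 1)/(1.642 + 1) = 0.242998
  R = 0.242998^2 = 0.059048
  R(%) = 0.059048 * 100 = 5.905%

5.905%


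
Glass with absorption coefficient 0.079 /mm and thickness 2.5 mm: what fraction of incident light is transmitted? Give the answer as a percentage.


Beer-Lambert law: T = exp(-alpha * thickness)
  exponent = -0.079 * 2.5 = -0.1975
  T = exp(-0.1975) = 0.8208
  Percentage = 0.8208 * 100 = 82.08%

82.08%


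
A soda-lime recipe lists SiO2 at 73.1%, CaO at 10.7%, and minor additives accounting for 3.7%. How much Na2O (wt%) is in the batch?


Pieces sum to 100%:
  Na2O = 100 - (SiO2 + CaO + others)
  Na2O = 100 - (73.1 + 10.7 + 3.7) = 12.5%

12.5%


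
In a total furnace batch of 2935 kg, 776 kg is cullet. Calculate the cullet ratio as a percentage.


Cullet ratio = (cullet mass / total batch mass) * 100
  Ratio = 776 / 2935 * 100 = 26.44%

26.44%


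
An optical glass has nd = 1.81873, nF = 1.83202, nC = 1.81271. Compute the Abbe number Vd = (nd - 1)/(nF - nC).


Abbe number formula: Vd = (nd - 1) / (nF - nC)
  nd - 1 = 1.81873 - 1 = 0.81873
  nF - nC = 1.83202 - 1.81271 = 0.01931
  Vd = 0.81873 / 0.01931 = 42.4

42.4


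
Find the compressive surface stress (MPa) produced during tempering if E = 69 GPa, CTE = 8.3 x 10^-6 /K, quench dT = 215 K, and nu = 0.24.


Tempering stress: sigma = E * alpha * dT / (1 - nu)
  E (MPa) = 69 * 1000 = 69000
  Numerator = 69000 * (8.3 x 10^-6) * 215 = 123.1305
  Denominator = 1 - 0.24 = 0.76
  sigma = 123.1305 / 0.76 = 162.0 MPa

162.0 MPa


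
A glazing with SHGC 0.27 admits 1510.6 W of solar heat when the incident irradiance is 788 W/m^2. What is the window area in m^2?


Rearrange Q = Area * SHGC * Irradiance:
  Area = Q / (SHGC * Irradiance)
  Area = 1510.6 / (0.27 * 788) = 7.1 m^2

7.1 m^2


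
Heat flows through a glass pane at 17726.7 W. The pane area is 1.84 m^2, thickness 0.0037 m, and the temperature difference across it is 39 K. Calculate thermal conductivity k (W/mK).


Fourier's law rearranged: k = Q * t / (A * dT)
  Numerator = 17726.7 * 0.0037 = 65.58879
  Denominator = 1.84 * 39 = 71.76
  k = 65.58879 / 71.76 = 0.914 W/mK

0.914 W/mK


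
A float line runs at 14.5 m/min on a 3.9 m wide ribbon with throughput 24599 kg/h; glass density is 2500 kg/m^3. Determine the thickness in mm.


Ribbon cross-section from mass balance:
  Volume rate = throughput / density = 24599 / 2500 = 9.8396 m^3/h
  thickness = volume rate / (speed * 60 * width), i.e.
  thickness = throughput / (60 * speed * width * density) * 1000
  thickness = 24599 / (60 * 14.5 * 3.9 * 2500) * 1000 = 2.9 mm

2.9 mm


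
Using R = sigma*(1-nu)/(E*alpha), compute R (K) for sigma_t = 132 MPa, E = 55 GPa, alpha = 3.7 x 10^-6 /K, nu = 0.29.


Thermal shock resistance: R = sigma * (1 - nu) / (E * alpha)
  Numerator = 132 * (1 - 0.29) = 93.72
  Denominator = 55 * 1000 * (3.7 x 10^-6) = 0.2035
  R = 93.72 / 0.2035 = 460.5 K

460.5 K


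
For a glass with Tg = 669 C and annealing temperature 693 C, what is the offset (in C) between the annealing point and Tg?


Offset = T_anneal - Tg:
  offset = 693 - 669 = 24 C

24 C


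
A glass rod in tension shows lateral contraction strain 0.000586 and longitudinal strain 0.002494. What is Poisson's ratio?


Poisson's ratio: nu = lateral strain / axial strain
  nu = 0.000586 / 0.002494 = 0.235

0.235


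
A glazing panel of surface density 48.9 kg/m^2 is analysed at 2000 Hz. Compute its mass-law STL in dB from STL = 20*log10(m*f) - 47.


Mass law: STL = 20 * log10(m * f) - 47
  m * f = 48.9 * 2000 = 97800
  log10(97800) = 4.99034
  STL = 20 * 4.99034 - 47 = 99.8068 - 47 = 52.8 dB

52.8 dB


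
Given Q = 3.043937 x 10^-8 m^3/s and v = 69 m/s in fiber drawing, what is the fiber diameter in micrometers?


Cross-sectional area from continuity:
  A = Q / v = 3.043937 x 10^-8 / 69 = 4.411503 x 10^-10 m^2
Diameter from circular cross-section:
  d = sqrt(4A / pi) * 10^6 (m -> um)
  d = sqrt(4 * 4.411503 x 10^-10 / pi) * 10^6 = 23.7 um

23.7 um


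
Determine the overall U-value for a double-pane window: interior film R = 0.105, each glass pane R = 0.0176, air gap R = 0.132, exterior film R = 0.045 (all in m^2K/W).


Total thermal resistance (series):
  R_total = R_in + R_glass + R_air + R_glass + R_out
  R_total = 0.105 + 0.0176 + 0.132 + 0.0176 + 0.045 = 0.3172 m^2K/W
U-value = 1 / R_total = 1 / 0.3172 = 3.153 W/m^2K

3.153 W/m^2K


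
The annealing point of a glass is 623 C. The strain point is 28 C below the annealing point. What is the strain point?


Strain point = annealing point - difference:
  T_strain = 623 - 28 = 595 C

595 C


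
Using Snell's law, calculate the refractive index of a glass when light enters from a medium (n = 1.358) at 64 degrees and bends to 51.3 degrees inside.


Apply Snell's law: n1 * sin(theta1) = n2 * sin(theta2)
  n2 = n1 * sin(theta1) / sin(theta2)
  sin(64) = 0.898794
  sin(51.3) = 0.78043
  n2 = 1.358 * 0.898794 / 0.78043 = 1.564

1.564


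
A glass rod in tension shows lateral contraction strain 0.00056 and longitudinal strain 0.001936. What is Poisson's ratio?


Poisson's ratio: nu = lateral strain / axial strain
  nu = 0.00056 / 0.001936 = 0.2893

0.2893


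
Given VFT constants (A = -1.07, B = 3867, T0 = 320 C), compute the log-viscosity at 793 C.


VFT equation: log(eta) = A + B / (T - T0)
  T - T0 = 793 - 320 = 473
  B / (T - T0) = 3867 / 473 = 8.175
  log(eta) = -1.07 + 8.175 = 7.105

7.105


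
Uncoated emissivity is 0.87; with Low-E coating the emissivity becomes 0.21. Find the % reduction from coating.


Percentage reduction = (1 - coated/uncoated) * 100
  Ratio = 0.21 / 0.87 = 0.2414
  Reduction = (1 - 0.2414) * 100 = 75.9%

75.9%


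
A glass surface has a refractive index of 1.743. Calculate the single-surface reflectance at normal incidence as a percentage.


Fresnel reflectance at normal incidence:
  R = ((n - 1)/(n + 1))^2
  (n - 1)/(n + 1) = (1.743 - 1)/(1.743 + 1) = 0.270871
  R = 0.270871^2 = 0.0733711
  R(%) = 0.0733711 * 100 = 7.337%

7.337%


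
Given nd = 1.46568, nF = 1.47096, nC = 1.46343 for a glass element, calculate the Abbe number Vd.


Abbe number formula: Vd = (nd - 1) / (nF - nC)
  nd - 1 = 1.46568 - 1 = 0.46568
  nF - nC = 1.47096 - 1.46343 = 0.00753
  Vd = 0.46568 / 0.00753 = 61.84

61.84


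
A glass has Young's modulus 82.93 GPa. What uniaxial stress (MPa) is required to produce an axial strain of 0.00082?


Rearrange E = sigma / epsilon:
  sigma = E * epsilon
  E (MPa) = 82.93 * 1000 = 82930
  sigma = 82930 * 0.00082 = 68.0 MPa

68.0 MPa


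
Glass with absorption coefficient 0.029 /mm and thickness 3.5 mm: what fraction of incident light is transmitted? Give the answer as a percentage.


Beer-Lambert law: T = exp(-alpha * thickness)
  exponent = -0.029 * 3.5 = -0.1015
  T = exp(-0.1015) = 0.9035
  Percentage = 0.9035 * 100 = 90.35%

90.35%


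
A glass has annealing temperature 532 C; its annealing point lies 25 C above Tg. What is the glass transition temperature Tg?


Rearrange T_anneal = Tg + offset for Tg:
  Tg = T_anneal - offset = 532 - 25 = 507 C

507 C


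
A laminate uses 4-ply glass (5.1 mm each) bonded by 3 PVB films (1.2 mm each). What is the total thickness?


Total thickness = glass contribution + PVB contribution
  Glass: 4 * 5.1 = 20.4 mm
  PVB: 3 * 1.2 = 3.6 mm
  Total = 20.4 + 3.6 = 24.0 mm

24.0 mm


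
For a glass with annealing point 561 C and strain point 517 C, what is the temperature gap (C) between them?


Gap = T_anneal - T_strain:
  gap = 561 - 517 = 44 C

44 C


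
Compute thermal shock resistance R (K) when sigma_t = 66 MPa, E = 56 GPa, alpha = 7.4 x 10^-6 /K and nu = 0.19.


Thermal shock resistance: R = sigma * (1 - nu) / (E * alpha)
  Numerator = 66 * (1 - 0.19) = 53.46
  Denominator = 56 * 1000 * (7.4 x 10^-6) = 0.4144
  R = 53.46 / 0.4144 = 129.0 K

129.0 K


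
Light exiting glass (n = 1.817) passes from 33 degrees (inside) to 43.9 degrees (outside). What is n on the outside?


Apply Snell's law: n1 * sin(theta1) = n2 * sin(theta2)
  n2 = n1 * sin(theta1) / sin(theta2)
  sin(33) = 0.544639
  sin(43.9) = 0.693402
  n2 = 1.817 * 0.544639 / 0.693402 = 1.4272

1.4272


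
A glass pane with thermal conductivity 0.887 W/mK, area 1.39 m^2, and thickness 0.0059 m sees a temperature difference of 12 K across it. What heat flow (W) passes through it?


Fourier's law: Q = k * A * dT / t
  Q = 0.887 * 1.39 * 12 / 0.0059
  Q = 14.79516 / 0.0059 = 2507.7 W

2507.7 W


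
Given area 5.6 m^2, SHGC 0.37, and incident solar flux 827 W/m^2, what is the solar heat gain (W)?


Solar heat gain: Q = Area * SHGC * Irradiance
  Q = 5.6 * 0.37 * 827 = 1713.5 W

1713.5 W


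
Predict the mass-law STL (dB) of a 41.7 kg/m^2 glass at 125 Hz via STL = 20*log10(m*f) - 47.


Mass law: STL = 20 * log10(m * f) - 47
  m * f = 41.7 * 125 = 5212.5
  log10(5212.5) = 3.71705
  STL = 20 * 3.71705 - 47 = 74.341 - 47 = 27.3 dB

27.3 dB


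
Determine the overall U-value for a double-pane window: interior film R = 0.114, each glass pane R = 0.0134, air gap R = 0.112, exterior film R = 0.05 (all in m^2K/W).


Total thermal resistance (series):
  R_total = R_in + R_glass + R_air + R_glass + R_out
  R_total = 0.114 + 0.0134 + 0.112 + 0.0134 + 0.05 = 0.3028 m^2K/W
U-value = 1 / R_total = 1 / 0.3028 = 3.303 W/m^2K

3.303 W/m^2K


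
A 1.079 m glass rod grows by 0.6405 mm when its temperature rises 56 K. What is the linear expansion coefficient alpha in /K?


Rearrange dL = alpha * L0 * dT for alpha:
  alpha = dL / (L0 * dT)
  alpha = (0.6405 / 1000) / (1.079 * 56) = 0.0000106 /K = 1.06 x 10^-5 /K

1.06 x 10^-5 /K


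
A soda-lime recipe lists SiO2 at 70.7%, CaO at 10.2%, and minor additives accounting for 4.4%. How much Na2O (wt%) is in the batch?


Pieces sum to 100%:
  Na2O = 100 - (SiO2 + CaO + others)
  Na2O = 100 - (70.7 + 10.2 + 4.4) = 14.7%

14.7%


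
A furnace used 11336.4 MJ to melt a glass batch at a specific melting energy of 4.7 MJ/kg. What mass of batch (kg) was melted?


Rearrange E = m * s for m:
  m = E / s
  m = 11336.4 / 4.7 = 2412.0 kg

2412.0 kg


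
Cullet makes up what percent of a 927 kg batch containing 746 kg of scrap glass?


Cullet ratio = (cullet mass / total batch mass) * 100
  Ratio = 746 / 927 * 100 = 80.47%

80.47%


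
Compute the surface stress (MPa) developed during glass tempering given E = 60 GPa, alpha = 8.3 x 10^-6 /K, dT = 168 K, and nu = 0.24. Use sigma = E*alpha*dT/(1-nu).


Tempering stress: sigma = E * alpha * dT / (1 - nu)
  E (MPa) = 60 * 1000 = 60000
  Numerator = 60000 * (8.3 x 10^-6) * 168 = 83.664
  Denominator = 1 - 0.24 = 0.76
  sigma = 83.664 / 0.76 = 110.1 MPa

110.1 MPa


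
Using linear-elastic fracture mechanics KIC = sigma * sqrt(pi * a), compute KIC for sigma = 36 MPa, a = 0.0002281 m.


Fracture toughness: KIC = sigma * sqrt(pi * a)
  pi * a = pi * 0.0002281 = 0.000716597
  sqrt(pi * a) = 0.026769
  KIC = 36 * 0.026769 = 0.964 MPa*sqrt(m)

0.964 MPa*sqrt(m)


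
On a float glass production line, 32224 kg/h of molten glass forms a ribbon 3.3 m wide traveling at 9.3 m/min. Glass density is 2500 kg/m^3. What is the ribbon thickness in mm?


Ribbon cross-section from mass balance:
  Volume rate = throughput / density = 32224 / 2500 = 12.8896 m^3/h
  thickness = volume rate / (speed * 60 * width), i.e.
  thickness = throughput / (60 * speed * width * density) * 1000
  thickness = 32224 / (60 * 9.3 * 3.3 * 2500) * 1000 = 7.0 mm

7.0 mm


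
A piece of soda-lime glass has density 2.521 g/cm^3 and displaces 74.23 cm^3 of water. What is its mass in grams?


Rearrange rho = m / V:
  m = rho * V
  m = 2.521 * 74.23 = 187.134 g

187.134 g


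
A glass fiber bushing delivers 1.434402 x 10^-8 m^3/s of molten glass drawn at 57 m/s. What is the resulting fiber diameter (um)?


Cross-sectional area from continuity:
  A = Q / v = 1.434402 x 10^-8 / 57 = 2.516495 x 10^-10 m^2
Diameter from circular cross-section:
  d = sqrt(4A / pi) * 10^6 (m -> um)
  d = sqrt(4 * 2.516495 x 10^-10 / pi) * 10^6 = 17.9 um

17.9 um


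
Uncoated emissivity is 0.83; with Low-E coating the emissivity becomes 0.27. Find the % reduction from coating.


Percentage reduction = (1 - coated/uncoated) * 100
  Ratio = 0.27 / 0.83 = 0.3253
  Reduction = (1 - 0.3253) * 100 = 67.5%

67.5%


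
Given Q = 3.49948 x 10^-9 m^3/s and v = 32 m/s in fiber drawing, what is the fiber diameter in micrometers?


Cross-sectional area from continuity:
  A = Q / v = 3.49948 x 10^-9 / 32 = 1.093587 x 10^-10 m^2
Diameter from circular cross-section:
  d = sqrt(4A / pi) * 10^6 (m -> um)
  d = sqrt(4 * 1.093587 x 10^-10 / pi) * 10^6 = 11.8 um

11.8 um


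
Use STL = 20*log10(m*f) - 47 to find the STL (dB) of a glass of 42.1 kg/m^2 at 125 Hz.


Mass law: STL = 20 * log10(m * f) - 47
  m * f = 42.1 * 125 = 5262.5
  log10(5262.5) = 3.72119
  STL = 20 * 3.72119 - 47 = 74.4238 - 47 = 27.4 dB

27.4 dB


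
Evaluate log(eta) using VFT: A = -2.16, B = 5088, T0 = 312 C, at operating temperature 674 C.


VFT equation: log(eta) = A + B / (T - T0)
  T - T0 = 674 - 312 = 362
  B / (T - T0) = 5088 / 362 = 14.055
  log(eta) = -2.16 + 14.055 = 11.895

11.895


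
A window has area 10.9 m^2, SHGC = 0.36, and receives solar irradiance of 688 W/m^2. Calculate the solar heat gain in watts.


Solar heat gain: Q = Area * SHGC * Irradiance
  Q = 10.9 * 0.36 * 688 = 2699.7 W

2699.7 W


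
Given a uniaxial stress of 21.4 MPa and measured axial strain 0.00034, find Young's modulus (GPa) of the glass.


Young's modulus: E = stress / strain
  E = 21.4 MPa / 0.00034 = 62941.18 MPa
Convert to GPa: 62941.18 / 1000 = 62.94 GPa

62.94 GPa


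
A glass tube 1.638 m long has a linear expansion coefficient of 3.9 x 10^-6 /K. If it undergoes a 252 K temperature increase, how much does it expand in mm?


Thermal expansion formula: dL = alpha * L0 * dT
  dL = (3.9 x 10^-6) * 1.638 * 252 = 0.00160983 m
Convert to mm: 0.00160983 * 1000 = 1.6098 mm

1.6098 mm


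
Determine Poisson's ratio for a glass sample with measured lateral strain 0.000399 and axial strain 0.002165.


Poisson's ratio: nu = lateral strain / axial strain
  nu = 0.000399 / 0.002165 = 0.1843

0.1843


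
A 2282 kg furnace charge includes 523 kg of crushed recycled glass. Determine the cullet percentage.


Cullet ratio = (cullet mass / total batch mass) * 100
  Ratio = 523 / 2282 * 100 = 22.92%

22.92%


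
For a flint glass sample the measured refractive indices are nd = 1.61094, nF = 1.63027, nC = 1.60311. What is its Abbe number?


Abbe number formula: Vd = (nd - 1) / (nF - nC)
  nd - 1 = 1.61094 - 1 = 0.61094
  nF - nC = 1.63027 - 1.60311 = 0.02716
  Vd = 0.61094 / 0.02716 = 22.49

22.49


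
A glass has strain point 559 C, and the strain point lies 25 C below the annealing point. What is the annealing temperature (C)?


T_anneal = T_strain + gap:
  T_anneal = 559 + 25 = 584 C

584 C


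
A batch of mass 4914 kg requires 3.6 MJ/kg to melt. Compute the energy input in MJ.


Total energy = mass * specific energy
  E = 4914 * 3.6 = 17690.4 MJ

17690.4 MJ


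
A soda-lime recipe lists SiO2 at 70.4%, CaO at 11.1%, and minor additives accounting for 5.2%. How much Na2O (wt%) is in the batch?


Pieces sum to 100%:
  Na2O = 100 - (SiO2 + CaO + others)
  Na2O = 100 - (70.4 + 11.1 + 5.2) = 13.3%

13.3%


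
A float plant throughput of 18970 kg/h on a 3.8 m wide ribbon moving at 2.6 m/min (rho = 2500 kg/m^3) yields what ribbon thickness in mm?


Ribbon cross-section from mass balance:
  Volume rate = throughput / density = 18970 / 2500 = 7.588 m^3/h
  thickness = volume rate / (speed * 60 * width), i.e.
  thickness = throughput / (60 * speed * width * density) * 1000
  thickness = 18970 / (60 * 2.6 * 3.8 * 2500) * 1000 = 12.8 mm

12.8 mm


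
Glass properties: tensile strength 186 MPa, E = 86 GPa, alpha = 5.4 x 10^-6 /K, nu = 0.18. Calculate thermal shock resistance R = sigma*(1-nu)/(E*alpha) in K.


Thermal shock resistance: R = sigma * (1 - nu) / (E * alpha)
  Numerator = 186 * (1 - 0.18) = 152.52
  Denominator = 86 * 1000 * (5.4 x 10^-6) = 0.4644
  R = 152.52 / 0.4644 = 328.4 K

328.4 K


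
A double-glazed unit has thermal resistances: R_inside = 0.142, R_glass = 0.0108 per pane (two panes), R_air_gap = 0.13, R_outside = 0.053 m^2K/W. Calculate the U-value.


Total thermal resistance (series):
  R_total = R_in + R_glass + R_air + R_glass + R_out
  R_total = 0.142 + 0.0108 + 0.13 + 0.0108 + 0.053 = 0.3466 m^2K/W
U-value = 1 / R_total = 1 / 0.3466 = 2.885 W/m^2K

2.885 W/m^2K


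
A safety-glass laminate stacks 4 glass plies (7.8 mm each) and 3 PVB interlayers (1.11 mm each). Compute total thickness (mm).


Total thickness = glass contribution + PVB contribution
  Glass: 4 * 7.8 = 31.2 mm
  PVB: 3 * 1.11 = 3.33 mm
  Total = 31.2 + 3.33 = 34.53 mm

34.53 mm


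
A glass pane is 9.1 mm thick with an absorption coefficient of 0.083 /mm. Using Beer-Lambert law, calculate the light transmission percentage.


Beer-Lambert law: T = exp(-alpha * thickness)
  exponent = -0.083 * 9.1 = -0.7553
  T = exp(-0.7553) = 0.4699
  Percentage = 0.4699 * 100 = 46.99%

46.99%


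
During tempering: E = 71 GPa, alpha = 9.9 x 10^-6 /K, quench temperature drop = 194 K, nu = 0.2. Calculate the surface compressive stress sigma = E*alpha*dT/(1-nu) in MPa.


Tempering stress: sigma = E * alpha * dT / (1 - nu)
  E (MPa) = 71 * 1000 = 71000
  Numerator = 71000 * (9.9 x 10^-6) * 194 = 136.3626
  Denominator = 1 - 0.2 = 0.8
  sigma = 136.3626 / 0.8 = 170.5 MPa

170.5 MPa


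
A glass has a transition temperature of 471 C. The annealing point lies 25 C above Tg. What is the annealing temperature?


The annealing temperature is Tg plus the offset:
  T_anneal = 471 + 25 = 496 C

496 C


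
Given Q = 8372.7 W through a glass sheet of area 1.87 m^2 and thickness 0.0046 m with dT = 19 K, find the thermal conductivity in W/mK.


Fourier's law rearranged: k = Q * t / (A * dT)
  Numerator = 8372.7 * 0.0046 = 38.51442
  Denominator = 1.87 * 19 = 35.53
  k = 38.51442 / 35.53 = 1.084 W/mK

1.084 W/mK


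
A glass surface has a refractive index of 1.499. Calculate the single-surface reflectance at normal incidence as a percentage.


Fresnel reflectance at normal incidence:
  R = ((n - 1)/(n + 1))^2
  (n - 1)/(n + 1) = (1.499 - 1)/(1.499 + 1) = 0.19968
  R = 0.19968^2 = 0.0398721
  R(%) = 0.0398721 * 100 = 3.987%

3.987%


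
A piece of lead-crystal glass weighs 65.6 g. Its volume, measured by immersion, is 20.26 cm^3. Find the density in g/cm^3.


Use the definition of density:
  rho = mass / volume
  rho = 65.6 / 20.26 = 3.238 g/cm^3

3.238 g/cm^3


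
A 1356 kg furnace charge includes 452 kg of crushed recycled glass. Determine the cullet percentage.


Cullet ratio = (cullet mass / total batch mass) * 100
  Ratio = 452 / 1356 * 100 = 33.33%

33.33%


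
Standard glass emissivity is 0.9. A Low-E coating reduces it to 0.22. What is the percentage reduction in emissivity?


Percentage reduction = (1 - coated/uncoated) * 100
  Ratio = 0.22 / 0.9 = 0.2444
  Reduction = (1 - 0.2444) * 100 = 75.6%

75.6%


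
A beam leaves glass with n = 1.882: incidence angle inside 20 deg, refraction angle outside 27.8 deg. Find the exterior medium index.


Apply Snell's law: n1 * sin(theta1) = n2 * sin(theta2)
  n2 = n1 * sin(theta1) / sin(theta2)
  sin(20) = 0.34202
  sin(27.8) = 0.466387
  n2 = 1.882 * 0.34202 / 0.466387 = 1.3801

1.3801


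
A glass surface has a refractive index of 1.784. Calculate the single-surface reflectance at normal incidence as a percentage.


Fresnel reflectance at normal incidence:
  R = ((n - 1)/(n + 1))^2
  (n - 1)/(n + 1) = (1.784 - 1)/(1.784 + 1) = 0.281609
  R = 0.281609^2 = 0.0793036
  R(%) = 0.0793036 * 100 = 7.93%

7.93%


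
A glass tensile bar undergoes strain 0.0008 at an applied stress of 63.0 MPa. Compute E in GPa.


Young's modulus: E = stress / strain
  E = 63.0 MPa / 0.0008 = 78750 MPa
Convert to GPa: 78750 / 1000 = 78.75 GPa

78.75 GPa


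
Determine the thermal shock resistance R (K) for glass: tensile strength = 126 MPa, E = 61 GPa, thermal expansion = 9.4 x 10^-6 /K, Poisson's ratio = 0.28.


Thermal shock resistance: R = sigma * (1 - nu) / (E * alpha)
  Numerator = 126 * (1 - 0.28) = 90.72
  Denominator = 61 * 1000 * (9.4 x 10^-6) = 0.5734
  R = 90.72 / 0.5734 = 158.2 K

158.2 K


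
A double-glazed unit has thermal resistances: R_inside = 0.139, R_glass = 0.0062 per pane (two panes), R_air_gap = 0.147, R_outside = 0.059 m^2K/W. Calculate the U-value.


Total thermal resistance (series):
  R_total = R_in + R_glass + R_air + R_glass + R_out
  R_total = 0.139 + 0.0062 + 0.147 + 0.0062 + 0.059 = 0.3574 m^2K/W
U-value = 1 / R_total = 1 / 0.3574 = 2.798 W/m^2K

2.798 W/m^2K


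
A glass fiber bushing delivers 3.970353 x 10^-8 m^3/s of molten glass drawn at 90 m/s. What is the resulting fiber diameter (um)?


Cross-sectional area from continuity:
  A = Q / v = 3.970353 x 10^-8 / 90 = 4.411503 x 10^-10 m^2
Diameter from circular cross-section:
  d = sqrt(4A / pi) * 10^6 (m -> um)
  d = sqrt(4 * 4.411503 x 10^-10 / pi) * 10^6 = 23.7 um

23.7 um


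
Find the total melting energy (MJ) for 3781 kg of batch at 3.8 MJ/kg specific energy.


Total energy = mass * specific energy
  E = 3781 * 3.8 = 14367.8 MJ

14367.8 MJ


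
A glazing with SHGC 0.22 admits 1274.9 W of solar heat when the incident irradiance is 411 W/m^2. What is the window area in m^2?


Rearrange Q = Area * SHGC * Irradiance:
  Area = Q / (SHGC * Irradiance)
  Area = 1274.9 / (0.22 * 411) = 14.1 m^2

14.1 m^2


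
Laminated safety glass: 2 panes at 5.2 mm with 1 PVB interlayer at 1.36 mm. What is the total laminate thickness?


Total thickness = glass contribution + PVB contribution
  Glass: 2 * 5.2 = 10.4 mm
  PVB: 1 * 1.36 = 1.36 mm
  Total = 10.4 + 1.36 = 11.76 mm

11.76 mm


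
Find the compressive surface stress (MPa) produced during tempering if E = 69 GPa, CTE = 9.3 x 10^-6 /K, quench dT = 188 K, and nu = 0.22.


Tempering stress: sigma = E * alpha * dT / (1 - nu)
  E (MPa) = 69 * 1000 = 69000
  Numerator = 69000 * (9.3 x 10^-6) * 188 = 120.6396
  Denominator = 1 - 0.22 = 0.78
  sigma = 120.6396 / 0.78 = 154.7 MPa

154.7 MPa


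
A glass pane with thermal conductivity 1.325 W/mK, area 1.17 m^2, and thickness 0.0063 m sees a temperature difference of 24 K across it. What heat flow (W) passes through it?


Fourier's law: Q = k * A * dT / t
  Q = 1.325 * 1.17 * 24 / 0.0063
  Q = 37.206 / 0.0063 = 5905.7 W

5905.7 W


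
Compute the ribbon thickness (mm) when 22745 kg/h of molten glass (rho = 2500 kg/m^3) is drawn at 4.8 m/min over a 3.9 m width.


Ribbon cross-section from mass balance:
  Volume rate = throughput / density = 22745 / 2500 = 9.098 m^3/h
  thickness = volume rate / (speed * 60 * width), i.e.
  thickness = throughput / (60 * speed * width * density) * 1000
  thickness = 22745 / (60 * 4.8 * 3.9 * 2500) * 1000 = 8.1 mm

8.1 mm


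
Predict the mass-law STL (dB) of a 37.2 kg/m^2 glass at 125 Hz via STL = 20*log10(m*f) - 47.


Mass law: STL = 20 * log10(m * f) - 47
  m * f = 37.2 * 125 = 4650
  log10(4650) = 3.66745
  STL = 20 * 3.66745 - 47 = 73.349 - 47 = 26.3 dB

26.3 dB


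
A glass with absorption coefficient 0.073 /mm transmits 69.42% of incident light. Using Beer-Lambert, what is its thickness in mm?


Rearrange T = exp(-alpha * thickness):
  thickness = -ln(T) / alpha
  T = 69.42/100 = 0.6942
  ln(T) = -0.365
  -ln(T) = 0.365
  thickness = 0.365 / 0.073 = 5.0 mm

5.0 mm


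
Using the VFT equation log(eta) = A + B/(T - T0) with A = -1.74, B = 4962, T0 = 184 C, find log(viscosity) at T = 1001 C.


VFT equation: log(eta) = A + B / (T - T0)
  T - T0 = 1001 - 184 = 817
  B / (T - T0) = 4962 / 817 = 6.073
  log(eta) = -1.74 + 6.073 = 4.333

4.333


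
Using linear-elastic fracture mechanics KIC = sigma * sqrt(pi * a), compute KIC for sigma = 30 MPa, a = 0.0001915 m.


Fracture toughness: KIC = sigma * sqrt(pi * a)
  pi * a = pi * 0.0001915 = 0.000601615
  sqrt(pi * a) = 0.024528
  KIC = 30 * 0.024528 = 0.736 MPa*sqrt(m)

0.736 MPa*sqrt(m)


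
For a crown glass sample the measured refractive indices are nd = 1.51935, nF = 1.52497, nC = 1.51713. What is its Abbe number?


Abbe number formula: Vd = (nd - 1) / (nF - nC)
  nd - 1 = 1.51935 - 1 = 0.51935
  nF - nC = 1.52497 - 1.51713 = 0.00784
  Vd = 0.51935 / 0.00784 = 66.24

66.24


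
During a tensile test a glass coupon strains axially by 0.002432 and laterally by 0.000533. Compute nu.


Poisson's ratio: nu = lateral strain / axial strain
  nu = 0.000533 / 0.002432 = 0.2192

0.2192


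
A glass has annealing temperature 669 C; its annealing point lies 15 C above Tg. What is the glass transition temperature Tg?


Rearrange T_anneal = Tg + offset for Tg:
  Tg = T_anneal - offset = 669 - 15 = 654 C

654 C


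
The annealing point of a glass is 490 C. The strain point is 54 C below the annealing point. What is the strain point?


Strain point = annealing point - difference:
  T_strain = 490 - 54 = 436 C

436 C


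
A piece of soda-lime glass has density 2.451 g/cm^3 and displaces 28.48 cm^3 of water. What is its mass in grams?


Rearrange rho = m / V:
  m = rho * V
  m = 2.451 * 28.48 = 69.804 g

69.804 g


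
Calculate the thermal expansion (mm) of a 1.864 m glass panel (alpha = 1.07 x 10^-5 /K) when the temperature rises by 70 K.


Thermal expansion formula: dL = alpha * L0 * dT
  dL = (1.07 x 10^-5) * 1.864 * 70 = 0.00139614 m
Convert to mm: 0.00139614 * 1000 = 1.3961 mm

1.3961 mm


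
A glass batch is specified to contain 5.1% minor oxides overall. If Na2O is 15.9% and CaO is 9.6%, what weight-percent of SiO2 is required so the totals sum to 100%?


Known pieces sum to 100%:
  SiO2 = 100 - (others + Na2O + CaO)
  SiO2 = 100 - (5.1 + 15.9 + 9.6) = 69.4%

69.4%


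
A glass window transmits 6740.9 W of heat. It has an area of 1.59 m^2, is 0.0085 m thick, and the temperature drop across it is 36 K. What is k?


Fourier's law rearranged: k = Q * t / (A * dT)
  Numerator = 6740.9 * 0.0085 = 57.29765
  Denominator = 1.59 * 36 = 57.24
  k = 57.29765 / 57.24 = 1.001 W/mK

1.001 W/mK


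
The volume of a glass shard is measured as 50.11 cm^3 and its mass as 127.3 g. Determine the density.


Use the definition of density:
  rho = mass / volume
  rho = 127.3 / 50.11 = 2.54 g/cm^3

2.54 g/cm^3


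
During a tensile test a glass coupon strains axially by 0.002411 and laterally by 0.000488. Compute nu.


Poisson's ratio: nu = lateral strain / axial strain
  nu = 0.000488 / 0.002411 = 0.2024

0.2024


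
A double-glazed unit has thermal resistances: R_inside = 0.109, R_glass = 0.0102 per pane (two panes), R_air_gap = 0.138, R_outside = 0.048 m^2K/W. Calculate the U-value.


Total thermal resistance (series):
  R_total = R_in + R_glass + R_air + R_glass + R_out
  R_total = 0.109 + 0.0102 + 0.138 + 0.0102 + 0.048 = 0.3154 m^2K/W
U-value = 1 / R_total = 1 / 0.3154 = 3.171 W/m^2K

3.171 W/m^2K


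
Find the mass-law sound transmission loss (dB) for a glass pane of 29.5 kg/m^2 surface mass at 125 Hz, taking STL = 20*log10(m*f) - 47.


Mass law: STL = 20 * log10(m * f) - 47
  m * f = 29.5 * 125 = 3687.5
  log10(3687.5) = 3.56673
  STL = 20 * 3.56673 - 47 = 71.3346 - 47 = 24.3 dB

24.3 dB


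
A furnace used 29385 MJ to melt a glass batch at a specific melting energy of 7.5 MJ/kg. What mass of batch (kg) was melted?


Rearrange E = m * s for m:
  m = E / s
  m = 29385 / 7.5 = 3918.0 kg

3918.0 kg


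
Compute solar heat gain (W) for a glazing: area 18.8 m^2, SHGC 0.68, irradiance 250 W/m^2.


Solar heat gain: Q = Area * SHGC * Irradiance
  Q = 18.8 * 0.68 * 250 = 3196 W

3196 W


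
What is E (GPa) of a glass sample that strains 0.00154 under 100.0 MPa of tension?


Young's modulus: E = stress / strain
  E = 100.0 MPa / 0.00154 = 64935.06 MPa
Convert to GPa: 64935.06 / 1000 = 64.94 GPa

64.94 GPa


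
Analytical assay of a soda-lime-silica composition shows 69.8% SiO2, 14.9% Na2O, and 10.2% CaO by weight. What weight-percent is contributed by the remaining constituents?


Sum the three major oxides:
  SiO2 + Na2O + CaO = 69.8 + 14.9 + 10.2 = 94.9%
Subtract from 100%:
  Others = 100 - 94.9 = 5.1%

5.1%


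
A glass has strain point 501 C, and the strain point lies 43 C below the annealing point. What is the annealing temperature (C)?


T_anneal = T_strain + gap:
  T_anneal = 501 + 43 = 544 C

544 C


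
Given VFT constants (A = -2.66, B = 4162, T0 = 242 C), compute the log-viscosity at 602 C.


VFT equation: log(eta) = A + B / (T - T0)
  T - T0 = 602 - 242 = 360
  B / (T - T0) = 4162 / 360 = 11.561
  log(eta) = -2.66 + 11.561 = 8.901

8.901


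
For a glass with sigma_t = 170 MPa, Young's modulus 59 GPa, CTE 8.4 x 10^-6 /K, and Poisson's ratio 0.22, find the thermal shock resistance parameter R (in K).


Thermal shock resistance: R = sigma * (1 - nu) / (E * alpha)
  Numerator = 170 * (1 - 0.22) = 132.6
  Denominator = 59 * 1000 * (8.4 x 10^-6) = 0.4956
  R = 132.6 / 0.4956 = 267.6 K

267.6 K


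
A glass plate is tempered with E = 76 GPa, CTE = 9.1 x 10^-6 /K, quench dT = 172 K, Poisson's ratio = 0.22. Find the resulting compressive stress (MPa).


Tempering stress: sigma = E * alpha * dT / (1 - nu)
  E (MPa) = 76 * 1000 = 76000
  Numerator = 76000 * (9.1 x 10^-6) * 172 = 118.9552
  Denominator = 1 - 0.22 = 0.78
  sigma = 118.9552 / 0.78 = 152.5 MPa

152.5 MPa


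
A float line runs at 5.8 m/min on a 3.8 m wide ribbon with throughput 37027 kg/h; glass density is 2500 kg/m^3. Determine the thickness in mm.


Ribbon cross-section from mass balance:
  Volume rate = throughput / density = 37027 / 2500 = 14.8108 m^3/h
  thickness = volume rate / (speed * 60 * width), i.e.
  thickness = throughput / (60 * speed * width * density) * 1000
  thickness = 37027 / (60 * 5.8 * 3.8 * 2500) * 1000 = 11.2 mm

11.2 mm


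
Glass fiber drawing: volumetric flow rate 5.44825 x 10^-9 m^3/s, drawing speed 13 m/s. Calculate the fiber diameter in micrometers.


Cross-sectional area from continuity:
  A = Q / v = 5.44825 x 10^-9 / 13 = 4.190962 x 10^-10 m^2
Diameter from circular cross-section:
  d = sqrt(4A / pi) * 10^6 (m -> um)
  d = sqrt(4 * 4.190962 x 10^-10 / pi) * 10^6 = 23.1 um

23.1 um


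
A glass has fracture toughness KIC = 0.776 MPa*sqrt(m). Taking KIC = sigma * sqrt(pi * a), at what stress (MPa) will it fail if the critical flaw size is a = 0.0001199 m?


Rearrange KIC = sigma * sqrt(pi * a):
  sigma = KIC / sqrt(pi * a)
  sqrt(pi * 0.0001199) = 0.019408
  sigma = 0.776 / 0.019408 = 39.98 MPa

39.98 MPa


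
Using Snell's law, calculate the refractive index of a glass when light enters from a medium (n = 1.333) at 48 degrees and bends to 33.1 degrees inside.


Apply Snell's law: n1 * sin(theta1) = n2 * sin(theta2)
  n2 = n1 * sin(theta1) / sin(theta2)
  sin(48) = 0.743145
  sin(33.1) = 0.546102
  n2 = 1.333 * 0.743145 / 0.546102 = 1.814

1.814


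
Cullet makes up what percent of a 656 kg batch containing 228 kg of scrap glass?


Cullet ratio = (cullet mass / total batch mass) * 100
  Ratio = 228 / 656 * 100 = 34.76%

34.76%


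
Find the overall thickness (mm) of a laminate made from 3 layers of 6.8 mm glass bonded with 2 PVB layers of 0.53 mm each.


Total thickness = glass contribution + PVB contribution
  Glass: 3 * 6.8 = 20.4 mm
  PVB: 2 * 0.53 = 1.06 mm
  Total = 20.4 + 1.06 = 21.46 mm

21.46 mm


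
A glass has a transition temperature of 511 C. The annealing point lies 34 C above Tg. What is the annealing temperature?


The annealing temperature is Tg plus the offset:
  T_anneal = 511 + 34 = 545 C

545 C


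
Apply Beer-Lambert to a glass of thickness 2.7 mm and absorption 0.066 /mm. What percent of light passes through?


Beer-Lambert law: T = exp(-alpha * thickness)
  exponent = -0.066 * 2.7 = -0.1782
  T = exp(-0.1782) = 0.8368
  Percentage = 0.8368 * 100 = 83.68%

83.68%


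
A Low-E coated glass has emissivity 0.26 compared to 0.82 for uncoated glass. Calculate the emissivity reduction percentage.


Percentage reduction = (1 - coated/uncoated) * 100
  Ratio = 0.26 / 0.82 = 0.3171
  Reduction = (1 - 0.3171) * 100 = 68.3%

68.3%


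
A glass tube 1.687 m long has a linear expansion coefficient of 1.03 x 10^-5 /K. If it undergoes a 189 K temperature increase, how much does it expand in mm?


Thermal expansion formula: dL = alpha * L0 * dT
  dL = (1.03 x 10^-5) * 1.687 * 189 = 0.00328408 m
Convert to mm: 0.00328408 * 1000 = 3.2841 mm

3.2841 mm


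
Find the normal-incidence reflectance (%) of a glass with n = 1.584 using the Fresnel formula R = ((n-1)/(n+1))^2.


Fresnel reflectance at normal incidence:
  R = ((n - 1)/(n + 1))^2
  (n - 1)/(n + 1) = (1.584 - 1)/(1.584 + 1) = 0.226006
  R = 0.226006^2 = 0.0510787
  R(%) = 0.0510787 * 100 = 5.108%

5.108%


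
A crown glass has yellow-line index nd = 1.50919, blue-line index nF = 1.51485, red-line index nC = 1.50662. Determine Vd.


Abbe number formula: Vd = (nd - 1) / (nF - nC)
  nd - 1 = 1.50919 - 1 = 0.50919
  nF - nC = 1.51485 - 1.50662 = 0.00823
  Vd = 0.50919 / 0.00823 = 61.87

61.87


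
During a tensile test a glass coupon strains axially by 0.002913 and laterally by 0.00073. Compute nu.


Poisson's ratio: nu = lateral strain / axial strain
  nu = 0.00073 / 0.002913 = 0.2506

0.2506


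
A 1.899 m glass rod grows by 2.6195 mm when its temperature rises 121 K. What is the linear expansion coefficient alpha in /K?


Rearrange dL = alpha * L0 * dT for alpha:
  alpha = dL / (L0 * dT)
  alpha = (2.6195 / 1000) / (1.899 * 121) = 0.0000114 /K = 1.14 x 10^-5 /K

1.14 x 10^-5 /K


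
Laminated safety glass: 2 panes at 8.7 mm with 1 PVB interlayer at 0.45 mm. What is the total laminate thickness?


Total thickness = glass contribution + PVB contribution
  Glass: 2 * 8.7 = 17.4 mm
  PVB: 1 * 0.45 = 0.45 mm
  Total = 17.4 + 0.45 = 17.85 mm

17.85 mm


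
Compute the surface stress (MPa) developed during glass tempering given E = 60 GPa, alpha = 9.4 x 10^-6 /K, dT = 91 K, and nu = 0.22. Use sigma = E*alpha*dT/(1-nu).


Tempering stress: sigma = E * alpha * dT / (1 - nu)
  E (MPa) = 60 * 1000 = 60000
  Numerator = 60000 * (9.4 x 10^-6) * 91 = 51.324
  Denominator = 1 - 0.22 = 0.78
  sigma = 51.324 / 0.78 = 65.8 MPa

65.8 MPa


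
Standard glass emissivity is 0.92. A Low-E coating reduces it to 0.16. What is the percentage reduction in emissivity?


Percentage reduction = (1 - coated/uncoated) * 100
  Ratio = 0.16 / 0.92 = 0.1739
  Reduction = (1 - 0.1739) * 100 = 82.6%

82.6%
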